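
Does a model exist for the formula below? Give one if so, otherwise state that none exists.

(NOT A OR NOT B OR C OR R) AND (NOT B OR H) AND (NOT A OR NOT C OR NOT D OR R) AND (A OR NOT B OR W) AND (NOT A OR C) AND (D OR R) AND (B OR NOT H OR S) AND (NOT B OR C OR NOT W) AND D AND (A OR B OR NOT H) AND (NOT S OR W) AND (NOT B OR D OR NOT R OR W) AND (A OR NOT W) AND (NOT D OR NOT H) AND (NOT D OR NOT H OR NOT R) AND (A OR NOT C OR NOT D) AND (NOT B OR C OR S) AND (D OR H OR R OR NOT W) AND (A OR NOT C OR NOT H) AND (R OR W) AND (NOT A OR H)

H=F, S=F, B=F, D=T, R=T, A=F, W=F, C=F

Unit clause (D) forces D = True.
In (NOT D OR NOT H) only NOT H is left, so H = False.
In (NOT A OR H) only NOT A is left, so A = False.
In (NOT B OR H) only NOT B is left, so B = False.
In (A OR NOT W) only NOT W is left, so W = False.
In (A OR NOT C OR NOT D) only NOT C is left, so C = False.
In (R OR W) only R is left, so R = True.
In (NOT S OR W) only NOT S is left, so S = False.
All clauses satisfied.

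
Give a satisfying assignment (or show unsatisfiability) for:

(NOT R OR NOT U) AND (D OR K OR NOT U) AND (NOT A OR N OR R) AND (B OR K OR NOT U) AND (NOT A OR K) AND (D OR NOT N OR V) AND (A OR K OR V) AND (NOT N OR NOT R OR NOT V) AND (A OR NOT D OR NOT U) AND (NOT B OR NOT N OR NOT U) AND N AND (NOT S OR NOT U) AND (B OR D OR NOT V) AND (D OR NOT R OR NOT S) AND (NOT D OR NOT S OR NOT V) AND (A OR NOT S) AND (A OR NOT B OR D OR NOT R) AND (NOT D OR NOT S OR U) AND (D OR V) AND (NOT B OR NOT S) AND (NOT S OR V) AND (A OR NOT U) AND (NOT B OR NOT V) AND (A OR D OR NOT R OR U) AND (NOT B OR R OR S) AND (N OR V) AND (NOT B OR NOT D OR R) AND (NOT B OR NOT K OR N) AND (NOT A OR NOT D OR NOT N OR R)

S=F, A=T, U=F, R=T, B=T, V=F, N=T, K=T, D=T

Unit clause (N) forces N = True.
Set S = False.
Set A = True.
  then (NOT A OR K) forces K = True.
Try U = True:
  (NOT R OR NOT U) forces R = False.
  (NOT B OR NOT N OR NOT U) forces B = False.
  (NOT A OR NOT D OR NOT N OR R) forces D = False.
  (D OR NOT N OR V) forces V = True.
  clause (B OR D OR NOT V) is falsified — backtrack.
So U = False.
Set R = True.
  then (NOT N OR NOT R OR NOT V) forces V = False.
  then (D OR V) forces D = True.
Set B = True.
All clauses satisfied.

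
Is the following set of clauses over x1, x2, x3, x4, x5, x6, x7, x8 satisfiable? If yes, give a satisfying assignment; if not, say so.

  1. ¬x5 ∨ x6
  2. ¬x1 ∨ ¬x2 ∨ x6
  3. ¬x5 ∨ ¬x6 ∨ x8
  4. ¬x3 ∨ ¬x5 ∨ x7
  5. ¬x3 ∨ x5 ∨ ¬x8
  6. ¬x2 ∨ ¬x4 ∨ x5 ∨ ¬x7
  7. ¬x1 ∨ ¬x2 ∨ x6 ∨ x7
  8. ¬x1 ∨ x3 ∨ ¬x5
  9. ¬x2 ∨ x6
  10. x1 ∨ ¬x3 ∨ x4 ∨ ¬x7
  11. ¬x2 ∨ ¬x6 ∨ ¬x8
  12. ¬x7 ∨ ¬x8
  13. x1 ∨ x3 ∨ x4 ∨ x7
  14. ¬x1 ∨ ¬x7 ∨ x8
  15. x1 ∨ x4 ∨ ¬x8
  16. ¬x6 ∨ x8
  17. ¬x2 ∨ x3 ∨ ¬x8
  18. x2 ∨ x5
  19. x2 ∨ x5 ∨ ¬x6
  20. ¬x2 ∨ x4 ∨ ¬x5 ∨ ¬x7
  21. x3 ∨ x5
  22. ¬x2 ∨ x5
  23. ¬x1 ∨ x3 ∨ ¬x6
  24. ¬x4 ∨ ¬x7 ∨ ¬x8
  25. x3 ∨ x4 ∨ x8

Set x1 = False.
Try x2 = True:
  (¬x2 ∨ x6) forces x6 = True.
  (¬x2 ∨ ¬x6 ∨ ¬x8) forces x8 = False.
  clause (¬x6 ∨ x8) is falsified — backtrack.
So x2 = False.
  then (x2 ∨ x5) forces x5 = True.
  then (¬x5 ∨ x6) forces x6 = True.
  then (¬x5 ∨ ¬x6 ∨ x8) forces x8 = True.
  then (¬x7 ∨ ¬x8) forces x7 = False.
  then (x1 ∨ x4 ∨ ¬x8) forces x4 = True.
  then (¬x3 ∨ ¬x5 ∨ x7) forces x3 = False.
All clauses satisfied.

x1: False; x2: False; x3: False; x4: True; x5: True; x6: True; x7: False; x8: True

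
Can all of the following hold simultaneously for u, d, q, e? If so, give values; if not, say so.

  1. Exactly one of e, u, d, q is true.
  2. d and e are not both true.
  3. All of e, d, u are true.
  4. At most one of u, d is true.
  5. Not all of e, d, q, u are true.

Unsatisfiable — no assignment works.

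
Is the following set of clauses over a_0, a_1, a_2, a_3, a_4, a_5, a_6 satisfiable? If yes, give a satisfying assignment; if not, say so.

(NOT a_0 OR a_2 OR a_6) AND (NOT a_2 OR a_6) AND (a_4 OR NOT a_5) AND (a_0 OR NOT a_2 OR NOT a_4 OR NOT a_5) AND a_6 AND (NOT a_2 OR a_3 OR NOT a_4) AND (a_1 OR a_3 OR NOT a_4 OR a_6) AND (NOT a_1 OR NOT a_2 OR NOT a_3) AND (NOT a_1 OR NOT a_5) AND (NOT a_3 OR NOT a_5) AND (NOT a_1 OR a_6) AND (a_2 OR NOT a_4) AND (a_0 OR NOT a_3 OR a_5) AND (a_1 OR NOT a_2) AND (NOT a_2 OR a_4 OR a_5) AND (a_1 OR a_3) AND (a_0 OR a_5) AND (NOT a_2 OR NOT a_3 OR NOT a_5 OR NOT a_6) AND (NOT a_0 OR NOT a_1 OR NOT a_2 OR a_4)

a_0=T, a_1=T, a_2=F, a_3=F, a_4=F, a_5=F, a_6=T

Unit clause (a_6) forces a_6 = True.
Try a_0 = False:
  (a_0 OR a_5) forces a_5 = True.
  (a_4 OR NOT a_5) forces a_4 = True.
  (a_0 OR NOT a_2 OR NOT a_4 OR NOT a_5) forces a_2 = False.
  clause (a_2 OR NOT a_4) is falsified — backtrack.
So a_0 = True.
Set a_1 = True.
  then (NOT a_1 OR NOT a_5) forces a_5 = False.
Set a_2 = False.
  then (a_2 OR NOT a_4) forces a_4 = False.
Set a_3 = False.
All clauses satisfied.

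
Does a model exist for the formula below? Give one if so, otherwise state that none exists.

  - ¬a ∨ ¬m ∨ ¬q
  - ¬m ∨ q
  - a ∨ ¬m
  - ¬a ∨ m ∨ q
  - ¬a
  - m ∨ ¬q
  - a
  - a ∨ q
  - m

Case a = True:
  Clause (¬a) is falsified — contradiction.
Case a = False:
  Clause (a) is falsified — contradiction.
Both cases fail, so the formula is unsatisfiable.

Unsatisfiable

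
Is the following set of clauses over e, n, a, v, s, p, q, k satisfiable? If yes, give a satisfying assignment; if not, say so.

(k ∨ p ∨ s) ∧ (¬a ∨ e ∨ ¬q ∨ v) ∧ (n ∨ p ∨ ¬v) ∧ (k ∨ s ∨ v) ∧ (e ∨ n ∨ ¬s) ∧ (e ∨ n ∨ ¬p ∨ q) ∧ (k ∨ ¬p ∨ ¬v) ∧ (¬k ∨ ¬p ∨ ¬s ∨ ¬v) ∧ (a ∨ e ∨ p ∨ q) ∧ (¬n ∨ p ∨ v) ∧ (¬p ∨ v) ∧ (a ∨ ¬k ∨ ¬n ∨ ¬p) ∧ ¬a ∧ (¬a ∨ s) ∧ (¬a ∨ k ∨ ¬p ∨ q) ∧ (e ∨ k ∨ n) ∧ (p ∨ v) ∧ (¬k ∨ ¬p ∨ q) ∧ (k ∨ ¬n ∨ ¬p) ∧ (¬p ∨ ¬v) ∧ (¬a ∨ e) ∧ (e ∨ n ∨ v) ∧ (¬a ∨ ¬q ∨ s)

Unit clause (¬a) forces a = False.
Set e = False.
Try n = False:
  (e ∨ n ∨ ¬s) forces s = False.
  (e ∨ k ∨ n) forces k = True.
  (e ∨ n ∨ v) forces v = True.
  (n ∨ p ∨ ¬v) forces p = True.
  clause (¬p ∨ ¬v) is falsified — backtrack.
So n = True.
Set v = True.
  then (¬p ∨ ¬v) forces p = False.
  then (a ∨ e ∨ p ∨ q) forces q = True.
Set s = True.
Set k = True.
All clauses satisfied.

e=F, n=T, a=F, v=T, s=T, p=F, q=T, k=T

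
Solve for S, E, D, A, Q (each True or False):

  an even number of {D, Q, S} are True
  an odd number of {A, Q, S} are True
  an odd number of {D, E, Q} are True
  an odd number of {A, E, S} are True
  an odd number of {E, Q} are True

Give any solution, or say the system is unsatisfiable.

The formula is unsatisfiable.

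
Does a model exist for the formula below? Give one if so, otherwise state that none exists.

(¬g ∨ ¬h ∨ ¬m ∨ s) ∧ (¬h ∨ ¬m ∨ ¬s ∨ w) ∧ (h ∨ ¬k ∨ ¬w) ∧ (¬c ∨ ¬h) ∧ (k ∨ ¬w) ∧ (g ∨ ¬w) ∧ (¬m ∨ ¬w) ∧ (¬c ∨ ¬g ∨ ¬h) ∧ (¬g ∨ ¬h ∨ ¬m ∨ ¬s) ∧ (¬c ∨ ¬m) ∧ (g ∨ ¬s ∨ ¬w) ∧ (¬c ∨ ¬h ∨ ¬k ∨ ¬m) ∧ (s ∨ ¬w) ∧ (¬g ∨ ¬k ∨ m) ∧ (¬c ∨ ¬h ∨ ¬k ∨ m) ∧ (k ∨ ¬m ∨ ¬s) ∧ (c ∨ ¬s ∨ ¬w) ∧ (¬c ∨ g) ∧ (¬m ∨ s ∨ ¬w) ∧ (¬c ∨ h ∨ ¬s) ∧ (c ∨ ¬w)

c = False, m = True, w = False, k = True, h = False, s = False, g = False

Set c = False.
  then (c ∨ ¬w) forces w = False.
Set m = True.
Set k = True.
Set h = False.
Set s = False.
Set g = False.
All clauses satisfied.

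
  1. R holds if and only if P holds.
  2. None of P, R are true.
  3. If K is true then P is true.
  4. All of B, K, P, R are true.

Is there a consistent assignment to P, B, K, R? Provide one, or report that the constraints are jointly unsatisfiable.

Unsatisfiable

Case P = True:
  Constraint (2) is violated (P=T) — contradiction.
Case P = False:
  Constraint (4) is violated (P=F) — contradiction.
Both cases fail — unsatisfiable.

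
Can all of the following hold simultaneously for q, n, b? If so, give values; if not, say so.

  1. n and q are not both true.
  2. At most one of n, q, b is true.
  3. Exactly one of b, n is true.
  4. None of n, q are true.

q=F, n=F, b=T

  (1) n=F, q=F — not both ✓
  (2) {n, q, b}: 1 true — at most one ✓
  (3) {b, n}: 1 true — exactly one ✓
  (4) {n, q}: 0 true — none ✓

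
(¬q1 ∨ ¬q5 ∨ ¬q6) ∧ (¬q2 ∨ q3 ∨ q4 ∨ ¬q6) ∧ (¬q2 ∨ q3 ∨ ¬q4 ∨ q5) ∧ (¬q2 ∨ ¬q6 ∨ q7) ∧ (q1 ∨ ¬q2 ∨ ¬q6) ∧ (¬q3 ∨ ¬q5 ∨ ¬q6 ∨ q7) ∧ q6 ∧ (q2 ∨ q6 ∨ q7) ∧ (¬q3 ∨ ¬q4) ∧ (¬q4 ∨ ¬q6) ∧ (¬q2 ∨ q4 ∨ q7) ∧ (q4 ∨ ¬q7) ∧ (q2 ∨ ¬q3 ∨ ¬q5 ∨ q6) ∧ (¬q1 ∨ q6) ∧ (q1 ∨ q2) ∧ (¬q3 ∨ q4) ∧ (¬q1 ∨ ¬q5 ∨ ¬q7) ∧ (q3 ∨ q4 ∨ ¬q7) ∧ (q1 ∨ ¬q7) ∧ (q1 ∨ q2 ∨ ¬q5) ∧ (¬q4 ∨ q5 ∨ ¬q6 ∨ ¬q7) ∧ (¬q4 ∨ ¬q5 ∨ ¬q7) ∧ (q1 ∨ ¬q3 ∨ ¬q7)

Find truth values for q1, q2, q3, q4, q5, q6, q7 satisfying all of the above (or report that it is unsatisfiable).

Unit clause (q6) forces q6 = True.
In (¬q4 ∨ ¬q6) only ¬q4 is left, so q4 = False.
In (q4 ∨ ¬q7) only ¬q7 is left, so q7 = False.
In (¬q3 ∨ q4) only ¬q3 is left, so q3 = False.
In (¬q2 ∨ q3 ∨ q4 ∨ ¬q6) only ¬q2 is left, so q2 = False.
In (q1 ∨ q2) only q1 is left, so q1 = True.
In (¬q1 ∨ ¬q5 ∨ ¬q6) only ¬q5 is left, so q5 = False.
All clauses satisfied.

q1 = True, q2 = False, q3 = False, q4 = False, q5 = False, q6 = True, q7 = False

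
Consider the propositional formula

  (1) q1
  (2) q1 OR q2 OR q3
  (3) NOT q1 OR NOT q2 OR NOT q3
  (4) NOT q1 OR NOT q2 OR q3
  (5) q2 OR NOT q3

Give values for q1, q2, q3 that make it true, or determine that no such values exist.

Unit clause (q1) forces q1 = True.
Try q2 = True:
  (NOT q1 OR NOT q2 OR NOT q3) forces q3 = False.
  clause (NOT q1 OR NOT q2 OR q3) is falsified — backtrack.
So q2 = False.
  then (q2 OR NOT q3) forces q3 = False.
Check each clause:
  (q1): q1 holds.
  (q1 OR q2 OR q3): q1 holds.
  (NOT q1 OR NOT q2 OR NOT q3): NOT q2 holds.
  (NOT q1 OR NOT q2 OR q3): NOT q2 holds.
  (q2 OR NOT q3): NOT q3 holds.
All clauses satisfied.

q1: True, q2: False, q3: False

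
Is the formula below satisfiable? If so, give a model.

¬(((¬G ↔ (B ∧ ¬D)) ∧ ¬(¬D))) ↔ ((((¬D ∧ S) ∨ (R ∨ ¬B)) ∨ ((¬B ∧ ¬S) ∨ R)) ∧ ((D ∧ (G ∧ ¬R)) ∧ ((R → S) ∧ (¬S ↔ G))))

D: True, G: True, S: False, R: False, B: True

  ¬(((¬G ↔ (B ∧ ¬D)) ∧ ¬(¬D))) ↔ ((((¬D ∧ S) ∨ (R ∨ ¬B)) ∨ ((¬B ∧ ¬S) ∨ R)) ∧ ((D ∧ (G ∧ ¬R)) ∧ ((R → S) ∧ (¬S ↔ G)))) = True
    ¬(((¬G ↔ (B ∧ ¬D)) ∧ ¬(¬D))) = False
      (¬G ↔ (B ∧ ¬D)) ∧ ¬(¬D) = True
        ¬G ↔ (B ∧ ¬D) = True
          ¬G = False
          B ∧ ¬D = False
            ¬D = False
        ¬(¬D) = True
          ¬D = False
    (((¬D ∧ S) ∨ (R ∨ ¬B)) ∨ ((¬B ∧ ¬S) ∨ R)) ∧ ((D ∧ (G ∧ ¬R)) ∧ ((R → S) ∧ (¬S ↔ G))) = False
      ((¬D ∧ S) ∨ (R ∨ ¬B)) ∨ ((¬B ∧ ¬S) ∨ R) = False
        (¬D ∧ S) ∨ (R ∨ ¬B) = False
          ¬D ∧ S = False
            ¬D = False
          R ∨ ¬B = False
            ¬B = False
        (¬B ∧ ¬S) ∨ R = False
          ¬B ∧ ¬S = False
            ¬B = False
            ¬S = True
      (D ∧ (G ∧ ¬R)) ∧ ((R → S) ∧ (¬S ↔ G)) = True
        D ∧ (G ∧ ¬R) = True
          G ∧ ¬R = True
            ¬R = True
        (R → S) ∧ (¬S ↔ G) = True
          R → S = True
          ¬S ↔ G = True
            ¬S = True
The formula evaluates to True.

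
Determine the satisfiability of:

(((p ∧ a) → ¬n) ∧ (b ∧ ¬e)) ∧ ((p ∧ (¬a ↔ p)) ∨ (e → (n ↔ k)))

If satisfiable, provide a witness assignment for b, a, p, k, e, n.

b = True; a = True; p = False; k = False; e = False; n = False

  ((p ∧ a) → ¬n) ∧ (b ∧ ¬e) = True
    (p ∧ a) → ¬n = True
      p ∧ a = False
      ¬n = True
    b ∧ ¬e = True
      ¬e = True
  (p ∧ (¬a ↔ p)) ∨ (e → (n ↔ k)) = True
    p ∧ (¬a ↔ p) = False
      ¬a ↔ p = True
        ¬a = False
    e → (n ↔ k) = True
      n ↔ k = True
Both conjuncts True, so the formula holds.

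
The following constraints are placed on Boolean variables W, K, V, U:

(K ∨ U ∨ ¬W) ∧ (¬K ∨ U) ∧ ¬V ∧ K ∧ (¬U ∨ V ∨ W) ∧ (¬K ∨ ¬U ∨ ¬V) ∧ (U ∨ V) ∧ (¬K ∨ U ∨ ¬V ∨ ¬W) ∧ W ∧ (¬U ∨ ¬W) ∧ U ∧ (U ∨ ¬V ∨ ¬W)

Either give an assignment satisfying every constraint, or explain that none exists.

Case W = True:
  (¬V) forces V = False.
  (K) forces K = True.
  (¬K ∨ U) forces U = True.
  Clause (¬U ∨ ¬W) is falsified — contradiction.
Case W = False:
  Clause (W) is falsified — contradiction.
Both cases fail, so the formula is unsatisfiable.

UNSATISFIABLE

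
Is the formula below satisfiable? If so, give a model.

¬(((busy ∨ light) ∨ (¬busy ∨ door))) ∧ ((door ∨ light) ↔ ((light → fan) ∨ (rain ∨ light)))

The conjunct ¬(((busy ∨ light) ∨ (¬busy ∨ door))) is unsatisfiable on its own:
  door=F, light=F, busy=F: evaluates to False.
  door=F, light=F, busy=T: evaluates to False.
  door=F, light=T, busy=F: evaluates to False.
  door=F, light=T, busy=T: evaluates to False.
  door=T, light=F, busy=F: evaluates to False.
  door=T, light=F, busy=T: evaluates to False.
  door=T, light=T, busy=F: evaluates to False.
  door=T, light=T, busy=T: evaluates to False.
So the whole conjunction is unsatisfiable.

Unsatisfiable — no assignment works.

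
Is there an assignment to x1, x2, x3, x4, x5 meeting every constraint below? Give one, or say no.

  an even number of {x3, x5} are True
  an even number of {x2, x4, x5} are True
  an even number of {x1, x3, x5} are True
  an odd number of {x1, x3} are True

x1 = False; x2 = False; x3 = True; x4 = True; x5 = True

{x3, x5}: 2 true → even ✓
{x2, x4, x5}: 2 true → even ✓
{x1, x3, x5}: 2 true → even ✓
{x1, x3}: 1 true → odd ✓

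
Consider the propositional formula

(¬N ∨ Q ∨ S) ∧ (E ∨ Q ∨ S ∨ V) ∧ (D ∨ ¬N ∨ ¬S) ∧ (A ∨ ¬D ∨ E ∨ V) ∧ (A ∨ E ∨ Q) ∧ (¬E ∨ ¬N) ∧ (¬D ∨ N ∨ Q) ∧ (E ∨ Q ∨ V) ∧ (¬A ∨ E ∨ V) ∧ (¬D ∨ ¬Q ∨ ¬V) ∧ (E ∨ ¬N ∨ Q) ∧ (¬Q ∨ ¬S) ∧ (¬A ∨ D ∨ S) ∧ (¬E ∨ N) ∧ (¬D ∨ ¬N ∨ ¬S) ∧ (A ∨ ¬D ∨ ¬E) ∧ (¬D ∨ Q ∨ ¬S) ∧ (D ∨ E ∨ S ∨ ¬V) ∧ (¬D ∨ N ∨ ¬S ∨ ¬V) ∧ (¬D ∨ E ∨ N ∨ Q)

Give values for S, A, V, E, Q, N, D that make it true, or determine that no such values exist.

Set S = False.
Set A = False.
Set V = False.
Set E = False.
  then (E ∨ Q ∨ S ∨ V) forces Q = True.
  then (A ∨ ¬D ∨ E ∨ V) forces D = False.
Set N = False.
All clauses satisfied.

S = False, A = False, V = False, E = False, Q = True, N = False, D = False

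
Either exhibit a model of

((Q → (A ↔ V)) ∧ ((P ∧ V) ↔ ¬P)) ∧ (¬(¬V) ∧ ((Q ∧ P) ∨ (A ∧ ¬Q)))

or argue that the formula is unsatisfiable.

Case V = True: the formula simplifies to ((Q → A) ∧ (P ↔ ¬P)) ∧ ((Q ∧ P) ∨ (A ∧ ¬Q)).
  P = True: the conjunct P ↔ ¬P becomes True ↔ ¬True = False.
  P = False: the conjunct P ↔ ¬P becomes False ↔ ¬False = False.
Case V = False: the conjunct ¬(¬V) becomes ¬(¬False) = False.
Both cases fail — unsatisfiable.

Unsatisfiable — no assignment works.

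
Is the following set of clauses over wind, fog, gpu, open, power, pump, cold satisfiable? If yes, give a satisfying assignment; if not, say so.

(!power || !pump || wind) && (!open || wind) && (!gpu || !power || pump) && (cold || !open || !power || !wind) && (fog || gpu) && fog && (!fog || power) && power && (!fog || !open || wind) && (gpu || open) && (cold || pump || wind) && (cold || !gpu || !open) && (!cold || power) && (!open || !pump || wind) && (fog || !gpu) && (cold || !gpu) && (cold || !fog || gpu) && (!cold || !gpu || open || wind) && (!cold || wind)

wind = True, fog = True, gpu = False, open = True, power = True, pump = True, cold = True

Unit clause (fog) forces fog = True.
In (!fog || power) only power is left, so power = True.
Try wind = False:
  (!power || !pump || wind) forces pump = False.
  (!open || wind) forces open = False.
  (!gpu || !power || pump) forces gpu = False.
  clause (gpu || open) is falsified — backtrack.
So wind = True.
Set gpu = False.
  then (gpu || open) forces open = True.
  then (cold || !fog || gpu) forces cold = True.
Set pump = True.
All clauses satisfied.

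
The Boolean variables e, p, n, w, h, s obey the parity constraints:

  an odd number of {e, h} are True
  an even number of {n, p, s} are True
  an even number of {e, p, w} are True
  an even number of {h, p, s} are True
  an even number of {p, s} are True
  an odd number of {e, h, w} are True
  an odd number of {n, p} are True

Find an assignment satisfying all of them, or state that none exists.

e = True, p = True, n = False, w = False, h = False, s = True

{e, h}: 1 true → odd ✓
{n, p, s}: 2 true → even ✓
{e, p, w}: 2 true → even ✓
{h, p, s}: 2 true → even ✓
{p, s}: 2 true → even ✓
{e, h, w}: 1 true → odd ✓
{n, p}: 1 true → odd ✓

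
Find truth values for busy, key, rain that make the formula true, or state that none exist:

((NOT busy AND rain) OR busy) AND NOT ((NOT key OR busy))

busy = False; key = True; rain = True

  (NOT busy AND rain) OR busy = True
    NOT busy AND rain = True
      NOT busy = True
  NOT ((NOT key OR busy)) = True
    NOT key OR busy = False
      NOT key = False
Both conjuncts True, so the formula holds.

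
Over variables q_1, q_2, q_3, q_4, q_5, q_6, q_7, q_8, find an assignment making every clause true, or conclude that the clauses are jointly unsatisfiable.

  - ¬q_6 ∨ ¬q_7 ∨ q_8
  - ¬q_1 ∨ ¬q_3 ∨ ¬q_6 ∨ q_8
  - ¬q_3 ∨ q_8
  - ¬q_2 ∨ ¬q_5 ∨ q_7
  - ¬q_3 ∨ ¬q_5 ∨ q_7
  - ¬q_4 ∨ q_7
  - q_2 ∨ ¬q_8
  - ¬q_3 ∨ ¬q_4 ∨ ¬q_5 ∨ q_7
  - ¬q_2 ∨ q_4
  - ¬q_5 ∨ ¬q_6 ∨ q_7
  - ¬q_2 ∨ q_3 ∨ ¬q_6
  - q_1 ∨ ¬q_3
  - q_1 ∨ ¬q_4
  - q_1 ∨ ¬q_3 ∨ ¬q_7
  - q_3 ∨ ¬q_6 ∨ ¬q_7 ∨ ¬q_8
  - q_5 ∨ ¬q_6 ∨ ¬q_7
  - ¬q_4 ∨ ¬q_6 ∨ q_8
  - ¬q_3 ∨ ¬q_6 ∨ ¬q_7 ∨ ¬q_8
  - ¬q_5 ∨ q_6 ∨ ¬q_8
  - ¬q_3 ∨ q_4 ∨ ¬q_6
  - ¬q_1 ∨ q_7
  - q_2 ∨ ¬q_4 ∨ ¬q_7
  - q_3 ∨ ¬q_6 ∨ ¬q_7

Set q_1 = True.
  then (¬q_1 ∨ q_7) forces q_7 = True.
Set q_2 = True.
  then (¬q_2 ∨ q_4) forces q_4 = True.
Set q_3 = False.
  then (¬q_2 ∨ q_3 ∨ ¬q_6) forces q_6 = False.
Set q_5 = False.
Set q_8 = True.
All clauses satisfied.

q_1 = True, q_2 = True, q_3 = False, q_4 = True, q_5 = False, q_6 = False, q_7 = True, q_8 = True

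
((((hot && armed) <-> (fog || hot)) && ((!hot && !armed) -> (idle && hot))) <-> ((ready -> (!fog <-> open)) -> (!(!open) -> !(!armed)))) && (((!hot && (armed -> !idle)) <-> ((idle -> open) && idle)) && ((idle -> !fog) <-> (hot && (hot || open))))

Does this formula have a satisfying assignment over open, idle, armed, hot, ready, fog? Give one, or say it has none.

open = False; idle = False; armed = True; hot = True; ready = False; fog = True

  (((hot && armed) <-> (fog || hot)) && ((!hot && !armed) -> (idle && hot))) <-> ((ready -> (!fog <-> open)) -> (!(!open) -> !(!armed))) = True
    ((hot && armed) <-> (fog || hot)) && ((!hot && !armed) -> (idle && hot)) = True
      (hot && armed) <-> (fog || hot) = True
        hot && armed = True
        fog || hot = True
      (!hot && !armed) -> (idle && hot) = True
        !hot && !armed = False
          !hot = False
          !armed = False
        idle && hot = False
    (ready -> (!fog <-> open)) -> (!(!open) -> !(!armed)) = True
      ready -> (!fog <-> open) = True
        !fog <-> open = True
          !fog = False
      !(!open) -> !(!armed) = True
        !(!open) = False
          !open = True
        !(!armed) = True
          !armed = False
  ((!hot && (armed -> !idle)) <-> ((idle -> open) && idle)) && ((idle -> !fog) <-> (hot && (hot || open))) = True
    (!hot && (armed -> !idle)) <-> ((idle -> open) && idle) = True
      !hot && (armed -> !idle) = False
        !hot = False
        armed -> !idle = True
          !idle = True
      (idle -> open) && idle = False
        idle -> open = True
    (idle -> !fog) <-> (hot && (hot || open)) = True
      idle -> !fog = True
        !fog = False
      hot && (hot || open) = True
        hot || open = True
Both conjuncts True, so the formula holds.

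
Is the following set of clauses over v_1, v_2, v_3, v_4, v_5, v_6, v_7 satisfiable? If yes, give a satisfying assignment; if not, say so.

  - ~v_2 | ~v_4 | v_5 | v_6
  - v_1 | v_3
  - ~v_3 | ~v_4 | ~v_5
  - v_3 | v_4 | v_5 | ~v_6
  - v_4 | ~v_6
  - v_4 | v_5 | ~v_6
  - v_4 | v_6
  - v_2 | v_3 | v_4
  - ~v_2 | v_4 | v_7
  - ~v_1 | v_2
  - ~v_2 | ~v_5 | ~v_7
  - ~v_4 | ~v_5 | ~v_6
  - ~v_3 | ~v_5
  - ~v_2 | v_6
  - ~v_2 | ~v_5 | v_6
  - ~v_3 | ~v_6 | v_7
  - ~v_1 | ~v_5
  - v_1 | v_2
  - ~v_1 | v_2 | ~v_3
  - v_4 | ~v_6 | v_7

Set v_1 = True.
  then (~v_1 | v_2) forces v_2 = True.
  then (~v_2 | v_6) forces v_6 = True.
  then (~v_1 | ~v_5) forces v_5 = False.
  then (v_4 | ~v_6) forces v_4 = True.
Set v_3 = False.
Set v_7 = True.
All clauses satisfied.

v_1=T, v_2=T, v_3=F, v_4=T, v_5=F, v_6=T, v_7=T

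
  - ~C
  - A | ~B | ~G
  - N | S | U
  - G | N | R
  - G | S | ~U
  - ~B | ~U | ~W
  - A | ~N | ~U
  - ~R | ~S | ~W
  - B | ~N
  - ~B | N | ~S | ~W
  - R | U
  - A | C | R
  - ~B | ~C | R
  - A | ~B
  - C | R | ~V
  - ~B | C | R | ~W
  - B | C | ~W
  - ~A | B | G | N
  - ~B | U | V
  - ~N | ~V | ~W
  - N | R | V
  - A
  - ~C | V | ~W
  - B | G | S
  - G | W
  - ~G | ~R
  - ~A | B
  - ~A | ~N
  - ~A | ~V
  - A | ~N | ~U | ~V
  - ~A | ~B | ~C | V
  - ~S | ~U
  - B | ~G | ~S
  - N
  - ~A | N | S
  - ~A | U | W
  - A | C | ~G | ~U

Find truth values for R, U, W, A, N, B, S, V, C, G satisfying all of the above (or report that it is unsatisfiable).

Case A = True:
  (~C) forces C = False.
  (~A | B) forces B = True.
  (~A | ~N) forces N = False.
  Clause (N) is falsified — contradiction.
Case A = False:
  Clause (A) is falsified — contradiction.
Both cases fail, so the formula is unsatisfiable.

UNSATISFIABLE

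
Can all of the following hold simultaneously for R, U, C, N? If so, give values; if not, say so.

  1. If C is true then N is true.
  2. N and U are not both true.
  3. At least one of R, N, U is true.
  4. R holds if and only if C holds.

R = False, U = False, C = False, N = True

  (1) C=F ⇒ N: vacuous ✓
  (2) N=T, U=F — not both ✓
  (3) {R, N, U}: 1 true — at least one ✓
  (4) R=F, C=F — same ✓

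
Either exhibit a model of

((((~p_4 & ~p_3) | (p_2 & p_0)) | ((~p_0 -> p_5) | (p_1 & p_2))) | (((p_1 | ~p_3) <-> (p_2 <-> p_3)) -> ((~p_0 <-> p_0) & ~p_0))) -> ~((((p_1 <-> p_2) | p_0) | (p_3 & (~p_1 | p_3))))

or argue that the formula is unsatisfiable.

p_0 = False, p_1 = True, p_2 = False, p_3 = False, p_4 = True, p_5 = False

  ((((~p_4 & ~p_3) | (p_2 & p_0)) | ((~p_0 -> p_5) | (p_1 & p_2))) | (((p_1 | ~p_3) <-> (p_2 <-> p_3)) -> ((~p_0 <-> p_0) & ~p_0))) -> ~((((p_1 <-> p_2) | p_0) | (p_3 & (~p_1 | p_3)))) = True
    (((~p_4 & ~p_3) | (p_2 & p_0)) | ((~p_0 -> p_5) | (p_1 & p_2))) | (((p_1 | ~p_3) <-> (p_2 <-> p_3)) -> ((~p_0 <-> p_0) & ~p_0)) = False
      ((~p_4 & ~p_3) | (p_2 & p_0)) | ((~p_0 -> p_5) | (p_1 & p_2)) = False
        (~p_4 & ~p_3) | (p_2 & p_0) = False
          ~p_4 & ~p_3 = False
            ~p_4 = False
            ~p_3 = True
          p_2 & p_0 = False
        (~p_0 -> p_5) | (p_1 & p_2) = False
          ~p_0 -> p_5 = False
            ~p_0 = True
          p_1 & p_2 = False
      ((p_1 | ~p_3) <-> (p_2 <-> p_3)) -> ((~p_0 <-> p_0) & ~p_0) = False
        (p_1 | ~p_3) <-> (p_2 <-> p_3) = True
          p_1 | ~p_3 = True
            ~p_3 = True
          p_2 <-> p_3 = True
        (~p_0 <-> p_0) & ~p_0 = False
          ~p_0 <-> p_0 = False
            ~p_0 = True
          ~p_0 = True
    ~((((p_1 <-> p_2) | p_0) | (p_3 & (~p_1 | p_3)))) = True
      ((p_1 <-> p_2) | p_0) | (p_3 & (~p_1 | p_3)) = False
        (p_1 <-> p_2) | p_0 = False
          p_1 <-> p_2 = False
        p_3 & (~p_1 | p_3) = False
          ~p_1 | p_3 = False
            ~p_1 = False
The formula evaluates to True.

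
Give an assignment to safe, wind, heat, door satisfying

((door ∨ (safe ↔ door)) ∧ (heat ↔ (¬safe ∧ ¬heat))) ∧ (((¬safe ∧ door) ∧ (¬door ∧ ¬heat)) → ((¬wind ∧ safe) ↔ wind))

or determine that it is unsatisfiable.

safe=T; wind=T; heat=F; door=T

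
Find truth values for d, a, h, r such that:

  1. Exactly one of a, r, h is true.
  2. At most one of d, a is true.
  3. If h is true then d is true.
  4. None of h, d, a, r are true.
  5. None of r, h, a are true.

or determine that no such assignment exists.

Case a = True:
  Constraint (4) is violated (a=T) — contradiction.
Case a = False:
  (4) forces h = False.
  (1) with a=F, h=F forces r = True.
  Constraint (4) is violated (r=T) — contradiction.
Both cases fail — unsatisfiable.

Unsatisfiable — no assignment works.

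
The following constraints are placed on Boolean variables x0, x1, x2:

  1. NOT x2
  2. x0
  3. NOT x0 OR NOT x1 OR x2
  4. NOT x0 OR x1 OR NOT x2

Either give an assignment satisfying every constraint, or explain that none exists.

Unit clause (NOT x2) forces x2 = False.
Unit clause (x0) forces x0 = True.
In (NOT x0 OR NOT x1 OR x2) only NOT x1 is left, so x1 = False.
All clauses satisfied.

x0=T, x1=F, x2=F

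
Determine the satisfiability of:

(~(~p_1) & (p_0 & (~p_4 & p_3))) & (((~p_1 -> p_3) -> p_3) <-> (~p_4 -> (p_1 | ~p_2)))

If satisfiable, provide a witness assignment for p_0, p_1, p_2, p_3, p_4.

p_0=T, p_1=T, p_2=T, p_3=T, p_4=F

  ~(~p_1) & (p_0 & (~p_4 & p_3)) = True
    ~(~p_1) = True
      ~p_1 = False
    p_0 & (~p_4 & p_3) = True
      ~p_4 & p_3 = True
        ~p_4 = True
  ((~p_1 -> p_3) -> p_3) <-> (~p_4 -> (p_1 | ~p_2)) = True
    (~p_1 -> p_3) -> p_3 = True
      ~p_1 -> p_3 = True
        ~p_1 = False
    ~p_4 -> (p_1 | ~p_2) = True
      ~p_4 = True
      p_1 | ~p_2 = True
        ~p_2 = False
Both conjuncts True, so the formula holds.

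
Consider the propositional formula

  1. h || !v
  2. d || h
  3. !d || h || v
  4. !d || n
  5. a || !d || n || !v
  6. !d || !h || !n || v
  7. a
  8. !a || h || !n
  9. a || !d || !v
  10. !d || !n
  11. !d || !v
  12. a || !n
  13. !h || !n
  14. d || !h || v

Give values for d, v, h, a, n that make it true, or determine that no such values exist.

Unit clause (a) forces a = True.
Try d = True:
  (!d || n) forces n = True.
  clause (!d || !n) is falsified — backtrack.
So d = False.
  then (d || h) forces h = True.
  then (!h || !n) forces n = False.
  then (d || !h || v) forces v = True.
All clauses satisfied.

d = False; v = True; h = True; a = True; n = False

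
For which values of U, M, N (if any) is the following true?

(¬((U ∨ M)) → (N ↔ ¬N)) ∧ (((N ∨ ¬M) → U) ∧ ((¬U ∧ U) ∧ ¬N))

No satisfying assignment exists.

Case U = True: the conjunct ¬U is False.
Case U = False: the conjunct U is False.
Both cases fail — unsatisfiable.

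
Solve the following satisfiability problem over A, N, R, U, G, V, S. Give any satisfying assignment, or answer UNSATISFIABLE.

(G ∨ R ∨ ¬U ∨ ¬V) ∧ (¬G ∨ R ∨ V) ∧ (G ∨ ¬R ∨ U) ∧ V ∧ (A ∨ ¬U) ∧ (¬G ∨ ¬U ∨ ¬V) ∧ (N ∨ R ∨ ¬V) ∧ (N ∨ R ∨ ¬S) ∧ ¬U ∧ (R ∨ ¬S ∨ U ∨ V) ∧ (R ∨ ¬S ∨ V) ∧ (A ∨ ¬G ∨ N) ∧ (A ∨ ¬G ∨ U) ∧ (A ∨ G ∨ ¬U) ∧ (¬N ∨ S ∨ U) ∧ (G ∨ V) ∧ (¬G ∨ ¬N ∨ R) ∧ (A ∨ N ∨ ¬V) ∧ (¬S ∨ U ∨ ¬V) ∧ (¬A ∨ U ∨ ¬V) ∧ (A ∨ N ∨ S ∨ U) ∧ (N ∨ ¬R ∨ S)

Unsatisfiable — no assignment works.

Case U = True:
  Clause (¬U) is falsified — contradiction.
Case U = False:
  (V) forces V = True.
  (¬S ∨ U ∨ ¬V) forces S = False.
  (¬N ∨ S ∨ U) forces N = False.
  (N ∨ R ∨ ¬V) forces R = True.
  Clause (N ∨ ¬R ∨ S) is falsified — contradiction.
Both cases fail, so the formula is unsatisfiable.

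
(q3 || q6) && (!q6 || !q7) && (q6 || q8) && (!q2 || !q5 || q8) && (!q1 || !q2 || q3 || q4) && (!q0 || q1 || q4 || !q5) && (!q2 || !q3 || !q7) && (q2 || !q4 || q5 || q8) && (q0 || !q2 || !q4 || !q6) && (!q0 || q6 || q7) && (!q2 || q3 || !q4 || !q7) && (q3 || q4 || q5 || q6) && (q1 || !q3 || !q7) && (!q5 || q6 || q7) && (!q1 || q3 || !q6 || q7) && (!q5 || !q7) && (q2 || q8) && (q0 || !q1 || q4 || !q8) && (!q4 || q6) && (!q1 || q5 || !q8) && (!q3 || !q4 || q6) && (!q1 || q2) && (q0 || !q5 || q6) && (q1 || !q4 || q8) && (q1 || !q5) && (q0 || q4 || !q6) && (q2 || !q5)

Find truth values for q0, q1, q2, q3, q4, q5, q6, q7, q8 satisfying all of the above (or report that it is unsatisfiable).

q0: True; q1: False; q2: True; q3: True; q4: False; q5: False; q6: True; q7: False; q8: False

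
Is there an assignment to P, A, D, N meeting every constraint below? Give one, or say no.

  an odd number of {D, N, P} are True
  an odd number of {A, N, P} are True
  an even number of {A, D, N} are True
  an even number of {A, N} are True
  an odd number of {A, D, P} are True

P = True, A = False, D = False, N = False

{D, N, P}: 1 true → odd ✓
{A, N, P}: 1 true → odd ✓
{A, D, N}: 0 true → even ✓
{A, N}: 0 true → even ✓
{A, D, P}: 1 true → odd ✓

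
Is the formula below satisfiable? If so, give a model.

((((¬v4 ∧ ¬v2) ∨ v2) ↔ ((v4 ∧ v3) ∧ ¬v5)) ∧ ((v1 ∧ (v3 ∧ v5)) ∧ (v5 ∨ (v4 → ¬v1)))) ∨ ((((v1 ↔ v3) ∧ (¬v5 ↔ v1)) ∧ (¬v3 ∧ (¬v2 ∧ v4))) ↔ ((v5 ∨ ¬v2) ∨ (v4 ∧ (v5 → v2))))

v1 = False; v2 = False; v3 = False; v4 = True; v5 = True

  ((((¬v4 ∧ ¬v2) ∨ v2) ↔ ((v4 ∧ v3) ∧ ¬v5)) ∧ ((v1 ∧ (v3 ∧ v5)) ∧ (v5 ∨ (v4 → ¬v1)))) ∨ ((((v1 ↔ v3) ∧ (¬v5 ↔ v1)) ∧ (¬v3 ∧ (¬v2 ∧ v4))) ↔ ((v5 ∨ ¬v2) ∨ (v4 ∧ (v5 → v2)))) = True
    (((¬v4 ∧ ¬v2) ∨ v2) ↔ ((v4 ∧ v3) ∧ ¬v5)) ∧ ((v1 ∧ (v3 ∧ v5)) ∧ (v5 ∨ (v4 → ¬v1))) = False
      ((¬v4 ∧ ¬v2) ∨ v2) ↔ ((v4 ∧ v3) ∧ ¬v5) = True
        (¬v4 ∧ ¬v2) ∨ v2 = False
          ¬v4 ∧ ¬v2 = False
            ¬v4 = False
            ¬v2 = True
        (v4 ∧ v3) ∧ ¬v5 = False
          v4 ∧ v3 = False
          ¬v5 = False
      (v1 ∧ (v3 ∧ v5)) ∧ (v5 ∨ (v4 → ¬v1)) = False
        v1 ∧ (v3 ∧ v5) = False
          v3 ∧ v5 = False
        v5 ∨ (v4 → ¬v1) = True
          v4 → ¬v1 = True
            ¬v1 = True
    (((v1 ↔ v3) ∧ (¬v5 ↔ v1)) ∧ (¬v3 ∧ (¬v2 ∧ v4))) ↔ ((v5 ∨ ¬v2) ∨ (v4 ∧ (v5 → v2))) = True
      ((v1 ↔ v3) ∧ (¬v5 ↔ v1)) ∧ (¬v3 ∧ (¬v2 ∧ v4)) = True
        (v1 ↔ v3) ∧ (¬v5 ↔ v1) = True
          v1 ↔ v3 = True
          ¬v5 ↔ v1 = True
            ¬v5 = False
        ¬v3 ∧ (¬v2 ∧ v4) = True
          ¬v3 = True
          ¬v2 ∧ v4 = True
            ¬v2 = True
      (v5 ∨ ¬v2) ∨ (v4 ∧ (v5 → v2)) = True
        v5 ∨ ¬v2 = True
          ¬v2 = True
        v4 ∧ (v5 → v2) = False
          v5 → v2 = False
The formula evaluates to True.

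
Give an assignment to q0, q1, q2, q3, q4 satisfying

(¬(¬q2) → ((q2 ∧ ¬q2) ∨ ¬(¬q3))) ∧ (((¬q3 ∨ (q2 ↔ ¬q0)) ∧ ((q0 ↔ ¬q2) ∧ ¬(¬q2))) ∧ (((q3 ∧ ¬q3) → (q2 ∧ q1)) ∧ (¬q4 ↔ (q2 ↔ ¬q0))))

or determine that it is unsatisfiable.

q0: False; q1: False; q2: True; q3: True; q4: False

  ¬(¬q2) → ((q2 ∧ ¬q2) ∨ ¬(¬q3)) = True
    ¬(¬q2) = True
      ¬q2 = False
    (q2 ∧ ¬q2) ∨ ¬(¬q3) = True
      q2 ∧ ¬q2 = False
        ¬q2 = False
      ¬(¬q3) = True
        ¬q3 = False
  ((¬q3 ∨ (q2 ↔ ¬q0)) ∧ ((q0 ↔ ¬q2) ∧ ¬(¬q2))) ∧ (((q3 ∧ ¬q3) → (q2 ∧ q1)) ∧ (¬q4 ↔ (q2 ↔ ¬q0))) = True
    (¬q3 ∨ (q2 ↔ ¬q0)) ∧ ((q0 ↔ ¬q2) ∧ ¬(¬q2)) = True
      ¬q3 ∨ (q2 ↔ ¬q0) = True
        ¬q3 = False
        q2 ↔ ¬q0 = True
          ¬q0 = True
      (q0 ↔ ¬q2) ∧ ¬(¬q2) = True
        q0 ↔ ¬q2 = True
          ¬q2 = False
        ¬(¬q2) = True
          ¬q2 = False
    ((q3 ∧ ¬q3) → (q2 ∧ q1)) ∧ (¬q4 ↔ (q2 ↔ ¬q0)) = True
      (q3 ∧ ¬q3) → (q2 ∧ q1) = True
        q3 ∧ ¬q3 = False
          ¬q3 = False
        q2 ∧ q1 = False
      ¬q4 ↔ (q2 ↔ ¬q0) = True
        ¬q4 = True
        q2 ↔ ¬q0 = True
          ¬q0 = True
Both conjuncts True, so the formula holds.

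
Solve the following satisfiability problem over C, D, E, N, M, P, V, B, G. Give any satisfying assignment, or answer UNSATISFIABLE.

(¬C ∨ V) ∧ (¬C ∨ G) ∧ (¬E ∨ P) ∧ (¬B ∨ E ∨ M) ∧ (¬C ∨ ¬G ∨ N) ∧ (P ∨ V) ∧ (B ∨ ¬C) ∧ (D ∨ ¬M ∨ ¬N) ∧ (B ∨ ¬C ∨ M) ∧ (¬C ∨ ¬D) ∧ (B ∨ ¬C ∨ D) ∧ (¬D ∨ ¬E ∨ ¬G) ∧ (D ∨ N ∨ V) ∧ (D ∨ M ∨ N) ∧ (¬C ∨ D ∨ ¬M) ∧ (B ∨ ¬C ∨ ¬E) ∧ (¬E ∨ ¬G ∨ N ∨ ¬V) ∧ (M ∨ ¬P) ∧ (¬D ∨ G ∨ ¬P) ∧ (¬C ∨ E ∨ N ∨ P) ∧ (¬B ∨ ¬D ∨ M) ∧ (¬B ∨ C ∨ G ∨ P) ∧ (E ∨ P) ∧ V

Unit clause (V) forces V = True.
Set C = False.
Set D = False.
Set E = False.
  then (E ∨ P) forces P = True.
  then (M ∨ ¬P) forces M = True.
  then (D ∨ ¬M ∨ ¬N) forces N = False.
Set B = False.
Set G = False.
All clauses satisfied.

C = False; D = False; E = False; N = False; M = True; P = True; V = True; B = False; G = False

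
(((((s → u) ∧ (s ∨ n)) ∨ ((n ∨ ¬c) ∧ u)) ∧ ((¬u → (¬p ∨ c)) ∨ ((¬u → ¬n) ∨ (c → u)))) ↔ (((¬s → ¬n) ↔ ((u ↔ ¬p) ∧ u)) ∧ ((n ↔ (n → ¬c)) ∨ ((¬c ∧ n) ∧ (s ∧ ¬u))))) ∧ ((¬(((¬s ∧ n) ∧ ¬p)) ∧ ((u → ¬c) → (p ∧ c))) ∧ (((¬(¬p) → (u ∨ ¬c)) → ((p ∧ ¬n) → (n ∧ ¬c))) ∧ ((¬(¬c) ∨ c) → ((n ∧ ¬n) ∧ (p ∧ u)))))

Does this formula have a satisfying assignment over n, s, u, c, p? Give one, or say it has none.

Case c = True: the formula simplifies to ((((s → u) ∧ (s ∨ n)) ∨ (n ∧ u)) ↔ (((¬s → ¬n) ↔ ((u ↔ ¬p) ∧ u)) ∧ (n ↔ ¬n))) ∧ ((¬(((¬s ∧ n) ∧ ¬p)) ∧ (¬u → p)) ∧ (((¬(¬p) → u) → ¬((p ∧ ¬n))) ∧ ((n ∧ ¬n) ∧ (p ∧ u)))).
  n = True: the conjunct ¬n is False.
  n = False: the conjunct n is False.
Case c = False: the conjunct (u → ¬c) → (p ∧ c) becomes (u → True) → (p ∧ False) = False.
Both cases fail — unsatisfiable.

UNSATISFIABLE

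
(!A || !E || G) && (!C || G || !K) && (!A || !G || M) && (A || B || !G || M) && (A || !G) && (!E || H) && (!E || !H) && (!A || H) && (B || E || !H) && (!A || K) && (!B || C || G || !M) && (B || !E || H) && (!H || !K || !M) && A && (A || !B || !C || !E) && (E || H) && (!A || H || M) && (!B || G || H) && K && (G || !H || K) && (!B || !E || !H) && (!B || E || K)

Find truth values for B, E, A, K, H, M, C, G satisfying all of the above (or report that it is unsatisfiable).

B = True, E = False, A = True, K = True, H = True, M = False, C = False, G = False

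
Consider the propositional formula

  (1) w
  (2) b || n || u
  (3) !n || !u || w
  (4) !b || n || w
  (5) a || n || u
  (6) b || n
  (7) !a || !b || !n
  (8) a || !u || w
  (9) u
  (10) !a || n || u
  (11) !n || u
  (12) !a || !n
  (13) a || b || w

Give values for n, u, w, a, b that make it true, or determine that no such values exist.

Unit clause (w) forces w = True.
Unit clause (u) forces u = True.
Set n = False.
  then (b || n) forces b = True.
Set a = False.
All clauses satisfied.

n: False, u: True, w: True, a: False, b: True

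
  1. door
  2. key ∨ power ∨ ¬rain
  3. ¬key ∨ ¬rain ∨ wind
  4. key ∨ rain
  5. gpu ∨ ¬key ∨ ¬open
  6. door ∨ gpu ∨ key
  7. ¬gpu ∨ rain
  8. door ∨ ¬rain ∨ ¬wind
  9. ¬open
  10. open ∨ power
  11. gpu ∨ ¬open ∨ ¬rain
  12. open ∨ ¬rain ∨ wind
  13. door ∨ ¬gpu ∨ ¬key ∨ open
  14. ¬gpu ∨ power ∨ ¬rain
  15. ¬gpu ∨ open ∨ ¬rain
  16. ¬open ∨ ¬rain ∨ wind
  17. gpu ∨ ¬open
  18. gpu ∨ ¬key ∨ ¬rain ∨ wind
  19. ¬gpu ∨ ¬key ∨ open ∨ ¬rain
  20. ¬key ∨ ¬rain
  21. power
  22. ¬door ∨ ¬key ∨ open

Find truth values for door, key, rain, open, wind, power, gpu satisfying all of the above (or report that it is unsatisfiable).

door=T, key=F, rain=T, open=F, wind=T, power=T, gpu=F

Unit clause (door) forces door = True.
Unit clause (¬open) forces open = False.
In (open ∨ power) only power is left, so power = True.
In (¬door ∨ ¬key ∨ open) only ¬key is left, so key = False.
In (key ∨ rain) only rain is left, so rain = True.
In (open ∨ ¬rain ∨ wind) only wind is left, so wind = True.
In (¬gpu ∨ open ∨ ¬rain) only ¬gpu is left, so gpu = False.
All clauses satisfied.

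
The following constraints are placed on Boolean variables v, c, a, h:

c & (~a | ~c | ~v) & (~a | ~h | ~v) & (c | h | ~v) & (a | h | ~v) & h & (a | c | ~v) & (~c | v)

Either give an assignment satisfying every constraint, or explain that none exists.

Unit clause (c) forces c = True.
Unit clause (h) forces h = True.
In (~c | v) only v is left, so v = True.
In (~a | ~c | ~v) only ~a is left, so a = False.
Check each clause:
  (c): c holds.
  (~a | ~c | ~v): ~a holds.
  (~a | ~h | ~v): ~a holds.
  (c | h | ~v): c holds.
  (a | h | ~v): h holds.
  (h): h holds.
  (a | c | ~v): c holds.
  (~c | v): v holds.
All clauses satisfied.

v = True; c = True; a = False; h = True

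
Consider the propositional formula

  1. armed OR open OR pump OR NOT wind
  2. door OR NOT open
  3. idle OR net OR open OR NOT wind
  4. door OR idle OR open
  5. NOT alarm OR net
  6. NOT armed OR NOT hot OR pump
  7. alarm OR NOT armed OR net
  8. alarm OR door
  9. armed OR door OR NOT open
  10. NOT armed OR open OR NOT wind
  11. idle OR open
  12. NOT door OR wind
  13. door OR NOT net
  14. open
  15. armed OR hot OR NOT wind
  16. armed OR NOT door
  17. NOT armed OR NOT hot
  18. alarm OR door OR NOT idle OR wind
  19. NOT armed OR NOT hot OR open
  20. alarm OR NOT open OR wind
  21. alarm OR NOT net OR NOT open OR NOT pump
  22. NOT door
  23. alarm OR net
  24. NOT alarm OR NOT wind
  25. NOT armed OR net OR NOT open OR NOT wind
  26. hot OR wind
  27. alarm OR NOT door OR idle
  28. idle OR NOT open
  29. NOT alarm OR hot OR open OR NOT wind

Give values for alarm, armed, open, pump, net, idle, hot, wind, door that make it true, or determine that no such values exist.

Case open = True:
  (door OR NOT open) forces door = True.
  Clause (NOT door) is falsified — contradiction.
Case open = False:
  Clause (open) is falsified — contradiction.
Both cases fail, so the formula is unsatisfiable.

UNSATISFIABLE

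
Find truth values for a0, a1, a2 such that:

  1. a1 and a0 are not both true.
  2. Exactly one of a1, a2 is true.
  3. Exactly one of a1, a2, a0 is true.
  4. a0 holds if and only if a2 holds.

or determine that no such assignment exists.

a0=F; a1=T; a2=F

  (1) a1=T, a0=F — not both ✓
  (2) {a1, a2}: 1 true — exactly one ✓
  (3) {a1, a2, a0}: 1 true — exactly one ✓
  (4) a0=F, a2=F — same ✓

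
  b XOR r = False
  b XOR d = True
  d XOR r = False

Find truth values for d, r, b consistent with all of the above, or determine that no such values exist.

Adding constraints 1, 2, 3 mod 2: every variable appears an even number of times on the left, so the left side is 0.
But the right sides sum to 1 (mod 2). 0 ≠ 1 — the system is inconsistent.

UNSATISFIABLE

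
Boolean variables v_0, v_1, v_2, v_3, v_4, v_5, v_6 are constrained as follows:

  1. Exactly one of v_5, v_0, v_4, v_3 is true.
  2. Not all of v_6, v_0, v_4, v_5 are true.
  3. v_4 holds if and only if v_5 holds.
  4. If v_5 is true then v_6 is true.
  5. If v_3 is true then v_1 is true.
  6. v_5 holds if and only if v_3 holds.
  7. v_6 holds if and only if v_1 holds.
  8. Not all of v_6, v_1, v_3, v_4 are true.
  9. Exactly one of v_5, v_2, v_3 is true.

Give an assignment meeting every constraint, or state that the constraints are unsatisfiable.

v_0 = True, v_1 = True, v_2 = True, v_3 = False, v_4 = False, v_5 = False, v_6 = True

  (1) {v_5, v_0, v_4, v_3}: 1 true — exactly one ✓
  (2) {v_6, v_0, v_4, v_5}: 2/4 true — not all ✓
  (3) v_4=F, v_5=F — same ✓
  (4) v_5=F ⇒ v_6: vacuous ✓
  (5) v_3=F ⇒ v_1: vacuous ✓
  (6) v_5=F, v_3=F — same ✓
  (7) v_6=T, v_1=T — same ✓
  (8) {v_6, v_1, v_3, v_4}: 2/4 true — not all ✓
  (9) {v_5, v_2, v_3}: 1 true — exactly one ✓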